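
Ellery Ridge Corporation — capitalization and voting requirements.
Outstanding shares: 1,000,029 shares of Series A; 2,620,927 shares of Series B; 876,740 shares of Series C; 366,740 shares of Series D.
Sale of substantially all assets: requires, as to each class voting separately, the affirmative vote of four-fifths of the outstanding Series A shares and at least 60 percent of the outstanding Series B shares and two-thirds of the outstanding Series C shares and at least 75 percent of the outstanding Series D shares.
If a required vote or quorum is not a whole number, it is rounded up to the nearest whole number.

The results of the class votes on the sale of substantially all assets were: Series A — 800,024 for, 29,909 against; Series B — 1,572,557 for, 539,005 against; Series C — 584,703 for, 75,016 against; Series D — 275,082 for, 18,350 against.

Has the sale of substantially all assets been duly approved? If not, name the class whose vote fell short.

Series A: 4/5 of 1000029 = 800023.20, rounded up to 800024; 800,024 required, 800,024 in favor — approved.
Series B: 3/5 of 2620927 = 1572556.20, rounded up to 1572557; 1,572,557 required, 1,572,557 in favor — approved.
Series C: 2/3 of 876740 = 584493.33, rounded up to 584494; 584,494 required, 584,703 in favor — approved.
Series D: 3/4 of 366740 = 275055; 275,055 required, 275,082 in favor — approved.

Approved — every class gave the required vote.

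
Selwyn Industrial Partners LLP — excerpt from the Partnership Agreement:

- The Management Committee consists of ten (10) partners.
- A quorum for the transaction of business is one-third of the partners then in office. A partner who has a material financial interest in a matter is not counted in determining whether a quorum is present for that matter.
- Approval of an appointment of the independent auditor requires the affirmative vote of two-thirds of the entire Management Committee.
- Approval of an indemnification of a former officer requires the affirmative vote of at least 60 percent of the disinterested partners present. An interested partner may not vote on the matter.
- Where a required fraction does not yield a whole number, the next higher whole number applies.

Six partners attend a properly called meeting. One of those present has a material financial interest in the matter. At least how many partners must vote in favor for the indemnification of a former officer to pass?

The indemnification of a former officer requires three-fifths of the disinterested partners present (6 − 1 = 5).
3/5 of 5 = 3.

3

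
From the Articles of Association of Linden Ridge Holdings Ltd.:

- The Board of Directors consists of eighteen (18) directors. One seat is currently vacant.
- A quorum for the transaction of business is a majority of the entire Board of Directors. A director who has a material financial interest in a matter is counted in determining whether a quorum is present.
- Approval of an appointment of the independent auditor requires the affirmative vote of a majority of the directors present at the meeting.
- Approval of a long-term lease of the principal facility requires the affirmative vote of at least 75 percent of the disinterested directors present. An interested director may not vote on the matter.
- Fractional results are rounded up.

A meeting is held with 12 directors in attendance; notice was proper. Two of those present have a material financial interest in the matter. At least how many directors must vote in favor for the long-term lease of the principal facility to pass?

8

The long-term lease of the principal facility requires three-fourths of the disinterested directors present (12 − 2 = 10).
3/4 of 10 = 7.50, rounded up to 8.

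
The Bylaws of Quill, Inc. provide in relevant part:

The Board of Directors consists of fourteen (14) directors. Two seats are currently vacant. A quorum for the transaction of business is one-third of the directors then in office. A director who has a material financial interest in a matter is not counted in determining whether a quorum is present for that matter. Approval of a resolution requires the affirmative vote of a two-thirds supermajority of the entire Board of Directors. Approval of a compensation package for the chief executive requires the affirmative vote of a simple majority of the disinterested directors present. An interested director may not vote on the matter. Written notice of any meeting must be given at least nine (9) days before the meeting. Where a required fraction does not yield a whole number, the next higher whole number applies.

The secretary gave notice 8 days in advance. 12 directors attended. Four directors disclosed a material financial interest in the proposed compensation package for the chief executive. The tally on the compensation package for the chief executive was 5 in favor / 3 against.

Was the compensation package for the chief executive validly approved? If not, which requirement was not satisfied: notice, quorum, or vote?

Notice: 8 days given; 9 required (8 < 9). Not satisfied.
Quorum: 12 present, but the 4 interested directors do not count, leaving 8. Quorum is 4. Satisfied.
Vote: the compensation package for the chief executive requires a majority of the disinterested directors present (12 − 4 = 8). A majority of 8 is 5, so 5 affirmative votes are needed; 5 voted in favor. Satisfied.

Invalid — notice requirement not satisfied.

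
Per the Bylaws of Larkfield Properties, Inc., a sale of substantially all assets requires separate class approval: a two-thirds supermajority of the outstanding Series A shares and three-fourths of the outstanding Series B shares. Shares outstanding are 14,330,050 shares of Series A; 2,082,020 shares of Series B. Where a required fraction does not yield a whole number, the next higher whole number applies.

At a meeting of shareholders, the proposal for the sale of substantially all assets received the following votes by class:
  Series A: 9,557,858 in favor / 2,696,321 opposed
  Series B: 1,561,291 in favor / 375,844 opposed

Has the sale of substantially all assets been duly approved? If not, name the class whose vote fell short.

Series A: 2/3 of 14330050 = 9553366.67, rounded up to 9553367; 9,553,367 required, 9,557,858 in favor — approved.
Series B: 3/4 of 2082020 = 1561515; 1,561,515 required, 1,561,291 in favor — not approved.

Not approved — the Series B shares did not give the required vote.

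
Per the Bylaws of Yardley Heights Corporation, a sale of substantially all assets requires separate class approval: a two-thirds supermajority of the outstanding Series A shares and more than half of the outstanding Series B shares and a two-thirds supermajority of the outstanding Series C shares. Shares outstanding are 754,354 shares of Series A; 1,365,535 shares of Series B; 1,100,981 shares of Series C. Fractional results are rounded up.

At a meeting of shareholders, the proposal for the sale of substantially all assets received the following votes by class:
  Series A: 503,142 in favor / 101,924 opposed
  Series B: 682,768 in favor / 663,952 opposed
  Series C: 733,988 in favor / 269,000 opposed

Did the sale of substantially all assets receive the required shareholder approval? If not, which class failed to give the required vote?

Approved — every class gave the required vote.

Series A: 2/3 of 754354 = 502902.67, rounded up to 502903; 502,903 required, 503,142 in favor — approved.
Series B: a majority of 1365535 is 682768; 682,768 required, 682,768 in favor — approved.
Series C: 2/3 of 1100981 = 733987.33, rounded up to 733988; 733,988 required, 733,988 in favor — approved.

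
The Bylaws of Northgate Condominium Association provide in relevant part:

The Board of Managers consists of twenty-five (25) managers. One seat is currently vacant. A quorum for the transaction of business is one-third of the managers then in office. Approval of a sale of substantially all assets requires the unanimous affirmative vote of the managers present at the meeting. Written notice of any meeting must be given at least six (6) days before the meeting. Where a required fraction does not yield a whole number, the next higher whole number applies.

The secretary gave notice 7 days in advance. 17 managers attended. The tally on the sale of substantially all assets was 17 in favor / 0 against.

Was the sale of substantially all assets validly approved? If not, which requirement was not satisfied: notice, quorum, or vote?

Valid — all requirements satisfied.

Notice: 7 days given; 6 required (7 ≥ 6). Satisfied.
Quorum: 17 present; quorum is 8. Satisfied.
Vote: the sale of substantially all assets requires the unanimous vote of the managers present (17). Unanimous means all 17, so 17 affirmative votes are needed; 17 voted in favor. Satisfied.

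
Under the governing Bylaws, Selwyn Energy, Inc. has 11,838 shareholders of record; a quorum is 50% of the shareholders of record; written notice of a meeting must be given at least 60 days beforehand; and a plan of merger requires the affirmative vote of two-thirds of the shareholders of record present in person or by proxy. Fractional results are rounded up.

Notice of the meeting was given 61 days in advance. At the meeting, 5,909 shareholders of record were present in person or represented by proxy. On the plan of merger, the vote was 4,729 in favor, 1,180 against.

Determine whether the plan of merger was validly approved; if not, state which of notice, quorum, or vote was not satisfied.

Notice: 61 days given; 60 required. Satisfied.
Quorum: 50% of 11,838 = 5,919; 5,909 present. Not satisfied.
Vote: requires two-thirds of those present (5,909); 2/3 of 5909 = 3939.33, rounded up to 3940, so 3,940 needed; 4,729 in favor. Satisfied.

Invalid — quorum requirement not satisfied.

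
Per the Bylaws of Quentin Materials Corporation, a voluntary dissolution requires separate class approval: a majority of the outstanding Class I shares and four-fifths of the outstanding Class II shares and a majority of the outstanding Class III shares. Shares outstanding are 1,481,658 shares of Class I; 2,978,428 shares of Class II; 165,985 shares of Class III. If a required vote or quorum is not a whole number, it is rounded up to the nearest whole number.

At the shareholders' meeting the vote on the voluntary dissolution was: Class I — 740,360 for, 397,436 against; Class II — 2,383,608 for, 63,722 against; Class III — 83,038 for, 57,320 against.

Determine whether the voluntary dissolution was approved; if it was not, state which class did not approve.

Class I: a majority of 1481658 is 740830; 740,830 required, 740,360 in favor — not approved.
Class II: 4/5 of 2978428 = 2382742.40, rounded up to 2382743; 2,382,743 required, 2,383,608 in favor — approved.
Class III: a majority of 165985 is 82993; 82,993 required, 83,038 in favor — approved.

Not approved — the Class I shares did not give the required vote.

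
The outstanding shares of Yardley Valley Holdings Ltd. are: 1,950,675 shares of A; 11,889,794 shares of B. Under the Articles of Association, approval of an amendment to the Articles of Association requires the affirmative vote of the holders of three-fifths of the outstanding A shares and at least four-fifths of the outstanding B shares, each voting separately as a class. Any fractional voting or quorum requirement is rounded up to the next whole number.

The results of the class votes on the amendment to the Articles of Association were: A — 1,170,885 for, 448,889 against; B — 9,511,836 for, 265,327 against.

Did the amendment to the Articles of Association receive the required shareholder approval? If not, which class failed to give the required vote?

A: 3/5 of 1950675 = 1170405; 1,170,405 required, 1,170,885 in favor — approved.
B: 4/5 of 11889794 = 9511835.20, rounded up to 9511836; 9,511,836 required, 9,511,836 in favor — approved.

Approved — every class gave the required vote.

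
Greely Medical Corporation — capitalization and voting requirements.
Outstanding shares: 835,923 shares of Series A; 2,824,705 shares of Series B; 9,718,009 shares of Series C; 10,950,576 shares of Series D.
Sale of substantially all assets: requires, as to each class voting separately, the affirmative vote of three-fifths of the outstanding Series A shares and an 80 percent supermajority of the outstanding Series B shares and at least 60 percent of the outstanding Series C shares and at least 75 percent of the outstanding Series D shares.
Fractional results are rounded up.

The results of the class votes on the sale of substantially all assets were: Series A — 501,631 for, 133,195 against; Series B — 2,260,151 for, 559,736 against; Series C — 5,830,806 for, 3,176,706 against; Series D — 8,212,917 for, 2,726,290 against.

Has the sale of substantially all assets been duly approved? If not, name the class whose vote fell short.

Not approved — the Series D shares did not give the required vote.

Series A: 3/5 of 835923 = 501553.80, rounded up to 501554; 501,554 required, 501,631 in favor — approved.
Series B: 4/5 of 2824705 = 2259764; 2,259,764 required, 2,260,151 in favor — approved.
Series C: 3/5 of 9718009 = 5830805.40, rounded up to 5830806; 5,830,806 required, 5,830,806 in favor — approved.
Series D: 3/4 of 10950576 = 8212932; 8,212,932 required, 8,212,917 in favor — not approved.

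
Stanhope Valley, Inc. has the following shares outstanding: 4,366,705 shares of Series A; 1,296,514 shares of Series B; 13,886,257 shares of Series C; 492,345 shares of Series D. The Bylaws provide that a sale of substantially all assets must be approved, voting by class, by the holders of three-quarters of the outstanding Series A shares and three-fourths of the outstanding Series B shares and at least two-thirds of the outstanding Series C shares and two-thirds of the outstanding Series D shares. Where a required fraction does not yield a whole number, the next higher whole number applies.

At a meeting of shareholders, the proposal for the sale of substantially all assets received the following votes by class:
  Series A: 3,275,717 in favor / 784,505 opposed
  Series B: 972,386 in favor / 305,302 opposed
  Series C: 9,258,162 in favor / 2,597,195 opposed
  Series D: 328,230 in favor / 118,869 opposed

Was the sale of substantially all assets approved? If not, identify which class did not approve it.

Approved — every class gave the required vote.

Series A: 3/4 of 4366705 = 3275028.75, rounded up to 3275029; 3,275,029 required, 3,275,717 in favor — approved.
Series B: 3/4 of 1296514 = 972385.50, rounded up to 972386; 972,386 required, 972,386 in favor — approved.
Series C: 2/3 of 13886257 = 9257504.67, rounded up to 9257505; 9,257,505 required, 9,258,162 in favor — approved.
Series D: 2/3 of 492345 = 328230; 328,230 required, 328,230 in favor — approved.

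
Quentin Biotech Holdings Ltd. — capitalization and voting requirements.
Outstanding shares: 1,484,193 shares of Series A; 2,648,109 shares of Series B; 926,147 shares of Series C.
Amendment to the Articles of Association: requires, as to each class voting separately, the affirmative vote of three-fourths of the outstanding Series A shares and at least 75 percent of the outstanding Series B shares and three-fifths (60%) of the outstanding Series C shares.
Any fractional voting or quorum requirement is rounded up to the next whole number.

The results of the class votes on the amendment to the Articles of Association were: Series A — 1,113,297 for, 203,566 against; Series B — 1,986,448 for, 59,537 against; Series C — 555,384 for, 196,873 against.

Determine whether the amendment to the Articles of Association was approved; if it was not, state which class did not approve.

Not approved — the Series C shares did not give the required vote.

Series A: 3/4 of 1484193 = 1113144.75, rounded up to 1113145; 1,113,145 required, 1,113,297 in favor — approved.
Series B: 3/4 of 2648109 = 1986081.75, rounded up to 1986082; 1,986,082 required, 1,986,448 in favor — approved.
Series C: 3/5 of 926147 = 555688.20, rounded up to 555689; 555,689 required, 555,384 in favor — not approved.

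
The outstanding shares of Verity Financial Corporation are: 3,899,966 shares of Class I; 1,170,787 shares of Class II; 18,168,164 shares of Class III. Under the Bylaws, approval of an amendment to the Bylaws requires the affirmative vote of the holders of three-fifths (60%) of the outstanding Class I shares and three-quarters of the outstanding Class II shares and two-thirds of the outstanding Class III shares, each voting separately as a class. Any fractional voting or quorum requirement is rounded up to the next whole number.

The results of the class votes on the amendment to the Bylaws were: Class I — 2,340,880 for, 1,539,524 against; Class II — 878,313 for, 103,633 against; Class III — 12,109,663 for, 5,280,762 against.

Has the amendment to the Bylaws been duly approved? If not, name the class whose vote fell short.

Class I: 3/5 of 3899966 = 2339979.60, rounded up to 2339980; 2,339,980 required, 2,340,880 in favor — approved.
Class II: 3/4 of 1170787 = 878090.25, rounded up to 878091; 878,091 required, 878,313 in favor — approved.
Class III: 2/3 of 18168164 = 12112109.33, rounded up to 12112110; 12,112,110 required, 12,109,663 in favor — not approved.

Not approved — the Class III shares did not give the required vote.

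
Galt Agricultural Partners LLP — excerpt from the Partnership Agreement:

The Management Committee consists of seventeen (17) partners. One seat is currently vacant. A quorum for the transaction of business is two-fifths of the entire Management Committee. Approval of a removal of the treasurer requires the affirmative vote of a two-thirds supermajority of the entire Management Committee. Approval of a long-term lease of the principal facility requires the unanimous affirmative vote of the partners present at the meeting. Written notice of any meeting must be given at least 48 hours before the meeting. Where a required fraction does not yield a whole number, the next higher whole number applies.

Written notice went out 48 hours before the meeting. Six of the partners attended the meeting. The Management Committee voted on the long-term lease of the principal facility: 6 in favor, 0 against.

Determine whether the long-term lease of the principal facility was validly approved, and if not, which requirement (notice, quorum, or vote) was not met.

Invalid — quorum requirement not satisfied.

Notice: 48 hours given; 48 required (48 ≥ 48). Satisfied.
Quorum: 6 present; quorum is 7. Not satisfied.
Vote: the long-term lease of the principal facility requires the unanimous vote of the partners present (6). Unanimous means all 6, so 6 affirmative votes are needed; 6 voted in favor. Satisfied. (Moot — without a quorum no business can be validly transacted.)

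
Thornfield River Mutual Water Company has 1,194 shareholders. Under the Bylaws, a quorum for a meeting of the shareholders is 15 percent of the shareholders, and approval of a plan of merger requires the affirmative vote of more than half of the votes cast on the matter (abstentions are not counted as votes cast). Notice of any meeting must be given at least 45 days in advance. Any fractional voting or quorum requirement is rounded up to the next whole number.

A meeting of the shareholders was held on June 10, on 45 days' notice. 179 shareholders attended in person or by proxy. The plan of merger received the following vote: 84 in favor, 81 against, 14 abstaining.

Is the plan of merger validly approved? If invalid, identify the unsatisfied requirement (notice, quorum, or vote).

Invalid — quorum requirement not satisfied.

Notice: 45 days given; 45 required. Satisfied.
Quorum: 15% of 1,194 = 179.10, rounded up to 180; 179 present. Not satisfied.
Vote: requires a majority of the votes cast (179 − 14 abstaining = 165); a majority of 165 is 83, so 83 needed; 84 in favor. Satisfied.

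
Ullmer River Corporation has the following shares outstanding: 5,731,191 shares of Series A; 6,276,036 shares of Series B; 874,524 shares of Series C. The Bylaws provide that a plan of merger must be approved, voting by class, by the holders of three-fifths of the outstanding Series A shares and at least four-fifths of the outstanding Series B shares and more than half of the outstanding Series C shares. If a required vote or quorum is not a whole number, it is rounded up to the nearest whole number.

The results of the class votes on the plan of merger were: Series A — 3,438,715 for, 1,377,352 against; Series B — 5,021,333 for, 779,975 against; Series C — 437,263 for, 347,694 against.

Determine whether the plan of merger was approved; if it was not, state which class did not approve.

Approved — every class gave the required vote.

Series A: 3/5 of 5731191 = 3438714.60, rounded up to 3438715; 3,438,715 required, 3,438,715 in favor — approved.
Series B: 4/5 of 6276036 = 5020828.80, rounded up to 5020829; 5,020,829 required, 5,021,333 in favor — approved.
Series C: a majority of 874524 is 437263; 437,263 required, 437,263 in favor — approved.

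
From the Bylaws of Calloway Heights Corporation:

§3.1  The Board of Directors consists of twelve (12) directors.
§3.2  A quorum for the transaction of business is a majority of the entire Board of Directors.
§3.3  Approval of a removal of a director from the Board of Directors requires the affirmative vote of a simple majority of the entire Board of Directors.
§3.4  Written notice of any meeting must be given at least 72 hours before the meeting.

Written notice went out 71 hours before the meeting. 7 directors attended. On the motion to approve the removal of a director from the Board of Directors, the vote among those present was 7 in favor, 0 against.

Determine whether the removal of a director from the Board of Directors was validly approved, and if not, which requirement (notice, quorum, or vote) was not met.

Invalid — notice requirement not satisfied.

Notice: 71 hours given; 72 required (71 < 72). Not satisfied.
Quorum: 7 present; quorum is 7. Satisfied.
Vote: the removal of a director from the Board of Directors requires a majority of the entire Board of Directors (12). A majority of 12 is 7, so 7 affirmative votes are needed; 7 voted in favor. Satisfied.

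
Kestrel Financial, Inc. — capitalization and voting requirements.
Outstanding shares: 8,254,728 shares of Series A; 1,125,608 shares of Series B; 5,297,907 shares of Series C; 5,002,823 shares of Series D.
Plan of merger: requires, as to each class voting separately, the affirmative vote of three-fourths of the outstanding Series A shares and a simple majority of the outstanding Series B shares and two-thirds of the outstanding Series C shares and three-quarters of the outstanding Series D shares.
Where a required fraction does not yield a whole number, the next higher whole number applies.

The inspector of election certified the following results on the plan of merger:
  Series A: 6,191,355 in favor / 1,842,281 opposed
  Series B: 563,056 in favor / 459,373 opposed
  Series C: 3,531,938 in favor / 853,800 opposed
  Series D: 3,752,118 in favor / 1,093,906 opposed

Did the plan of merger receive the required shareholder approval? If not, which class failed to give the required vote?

Series A: 3/4 of 8254728 = 6191046; 6,191,046 required, 6,191,355 in favor — approved.
Series B: a majority of 1125608 is 562805; 562,805 required, 563,056 in favor — approved.
Series C: 2/3 of 5297907 = 3531938; 3,531,938 required, 3,531,938 in favor — approved.
Series D: 3/4 of 5002823 = 3752117.25, rounded up to 3752118; 3,752,118 required, 3,752,118 in favor — approved.

Approved — every class gave the required vote.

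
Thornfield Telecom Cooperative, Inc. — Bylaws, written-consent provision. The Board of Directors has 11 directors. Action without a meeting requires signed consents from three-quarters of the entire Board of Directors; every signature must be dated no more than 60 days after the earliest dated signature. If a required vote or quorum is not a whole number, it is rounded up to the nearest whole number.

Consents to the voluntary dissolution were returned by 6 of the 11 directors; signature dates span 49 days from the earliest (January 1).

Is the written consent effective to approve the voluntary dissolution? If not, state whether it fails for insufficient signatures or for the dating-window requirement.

Not effective — insufficient signatures.

Signatures required: three-quarters of 11 — 3/4 of 11 = 8.25, rounded up to 9, so 9 needed; 6 signed. Insufficient.
Dating window: the latest signature is 49 days after the earliest; the limit is 60 days. Within the window.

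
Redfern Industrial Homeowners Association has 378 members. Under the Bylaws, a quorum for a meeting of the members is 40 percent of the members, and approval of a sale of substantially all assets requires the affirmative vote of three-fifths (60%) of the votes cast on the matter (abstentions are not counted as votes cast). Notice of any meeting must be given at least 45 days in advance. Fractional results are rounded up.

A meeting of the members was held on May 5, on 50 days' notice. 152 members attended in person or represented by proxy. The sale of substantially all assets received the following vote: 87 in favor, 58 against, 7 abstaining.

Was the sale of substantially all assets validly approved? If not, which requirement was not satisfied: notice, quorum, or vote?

Notice: 50 days given; 45 required. Satisfied.
Quorum: 40% of 378 = 151.20, rounded up to 152; 152 present. Satisfied.
Vote: requires three-fifths of the votes cast (152 − 7 abstaining = 145); 3/5 of 145 = 87, so 87 needed; 87 in favor. Satisfied.

Valid — all requirements satisfied.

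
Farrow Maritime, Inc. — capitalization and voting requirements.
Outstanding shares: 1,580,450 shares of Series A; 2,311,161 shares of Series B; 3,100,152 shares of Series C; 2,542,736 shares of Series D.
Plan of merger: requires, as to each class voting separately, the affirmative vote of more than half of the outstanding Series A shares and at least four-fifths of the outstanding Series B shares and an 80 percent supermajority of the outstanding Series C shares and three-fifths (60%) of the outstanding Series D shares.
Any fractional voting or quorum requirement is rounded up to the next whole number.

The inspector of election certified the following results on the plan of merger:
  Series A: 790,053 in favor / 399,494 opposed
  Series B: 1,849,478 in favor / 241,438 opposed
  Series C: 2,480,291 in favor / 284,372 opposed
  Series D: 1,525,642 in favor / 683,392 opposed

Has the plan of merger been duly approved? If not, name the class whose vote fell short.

Not approved — the Series A shares did not give the required vote.

Series A: a majority of 1580450 is 790226; 790,226 required, 790,053 in favor — not approved.
Series B: 4/5 of 2311161 = 1848928.80, rounded up to 1848929; 1,848,929 required, 1,849,478 in favor — approved.
Series C: 4/5 of 3100152 = 2480121.60, rounded up to 2480122; 2,480,122 required, 2,480,291 in favor — approved.
Series D: 3/5 of 2542736 = 1525641.60, rounded up to 1525642; 1,525,642 required, 1,525,642 in favor — approved.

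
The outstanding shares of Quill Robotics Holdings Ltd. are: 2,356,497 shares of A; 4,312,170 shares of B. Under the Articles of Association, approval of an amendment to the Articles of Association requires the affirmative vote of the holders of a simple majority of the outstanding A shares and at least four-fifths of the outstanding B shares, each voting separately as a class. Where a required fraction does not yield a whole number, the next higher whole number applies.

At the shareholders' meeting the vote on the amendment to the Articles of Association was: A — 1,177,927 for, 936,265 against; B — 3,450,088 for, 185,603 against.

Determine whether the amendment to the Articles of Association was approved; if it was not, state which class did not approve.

Not approved — the A shares did not give the required vote.

A: a majority of 2356497 is 1178249; 1,178,249 required, 1,177,927 in favor — not approved.
B: 4/5 of 4312170 = 3449736; 3,449,736 required, 3,450,088 in favor — approved.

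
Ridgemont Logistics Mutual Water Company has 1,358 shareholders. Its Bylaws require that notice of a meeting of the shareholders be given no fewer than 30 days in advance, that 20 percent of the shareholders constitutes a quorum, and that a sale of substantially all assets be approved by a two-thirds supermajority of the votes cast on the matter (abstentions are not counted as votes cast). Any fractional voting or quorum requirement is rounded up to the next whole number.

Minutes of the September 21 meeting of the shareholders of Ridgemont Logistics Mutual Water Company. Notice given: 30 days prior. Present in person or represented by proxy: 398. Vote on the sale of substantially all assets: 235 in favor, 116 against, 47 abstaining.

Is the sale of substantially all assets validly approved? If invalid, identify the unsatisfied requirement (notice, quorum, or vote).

Notice: 30 days given; 30 required. Satisfied.
Quorum: 20% of 1,358 = 271.60, rounded up to 272; 398 present. Satisfied.
Vote: requires two-thirds of the votes cast (398 − 47 abstaining = 351); 2/3 of 351 = 234, so 234 needed; 235 in favor. Satisfied.

Valid — all requirements satisfied.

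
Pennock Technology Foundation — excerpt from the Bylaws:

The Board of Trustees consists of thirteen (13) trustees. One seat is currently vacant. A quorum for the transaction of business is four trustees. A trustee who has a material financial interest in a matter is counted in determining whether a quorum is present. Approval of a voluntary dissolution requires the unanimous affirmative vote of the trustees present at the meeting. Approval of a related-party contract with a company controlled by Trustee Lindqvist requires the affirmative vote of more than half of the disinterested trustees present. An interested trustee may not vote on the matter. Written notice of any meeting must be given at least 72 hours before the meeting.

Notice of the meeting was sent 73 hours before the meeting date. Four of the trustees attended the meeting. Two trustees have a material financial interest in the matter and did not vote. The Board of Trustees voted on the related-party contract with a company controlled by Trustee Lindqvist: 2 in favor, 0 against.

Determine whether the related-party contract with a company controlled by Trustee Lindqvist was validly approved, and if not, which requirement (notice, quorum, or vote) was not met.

Valid — all requirements satisfied.

Notice: 73 hours given; 72 required (73 ≥ 72). Satisfied.
Quorum: 4 present (interested trustees count toward quorum); quorum is 4. Satisfied.
Vote: the related-party contract with a company controlled by Trustee Lindqvist requires a majority of the disinterested trustees present (4 − 2 = 2). A majority of 2 is 2, so 2 affirmative votes are needed; 2 voted in favor. Satisfied.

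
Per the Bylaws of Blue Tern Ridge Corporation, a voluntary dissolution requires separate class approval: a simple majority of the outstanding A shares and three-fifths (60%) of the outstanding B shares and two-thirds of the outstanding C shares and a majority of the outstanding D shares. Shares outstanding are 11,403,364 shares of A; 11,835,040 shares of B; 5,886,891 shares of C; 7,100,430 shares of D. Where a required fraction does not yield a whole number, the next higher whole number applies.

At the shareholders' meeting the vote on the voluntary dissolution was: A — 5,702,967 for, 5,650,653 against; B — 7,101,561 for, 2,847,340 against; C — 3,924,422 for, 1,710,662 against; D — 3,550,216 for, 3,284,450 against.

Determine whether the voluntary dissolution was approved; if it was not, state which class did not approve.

A: a majority of 11403364 is 5701683; 5,701,683 required, 5,702,967 in favor — approved.
B: 3/5 of 11835040 = 7101024; 7,101,024 required, 7,101,561 in favor — approved.
C: 2/3 of 5886891 = 3924594; 3,924,594 required, 3,924,422 in favor — not approved.
D: a majority of 7100430 is 3550216; 3,550,216 required, 3,550,216 in favor — approved.

Not approved — the C shares did not give the required vote.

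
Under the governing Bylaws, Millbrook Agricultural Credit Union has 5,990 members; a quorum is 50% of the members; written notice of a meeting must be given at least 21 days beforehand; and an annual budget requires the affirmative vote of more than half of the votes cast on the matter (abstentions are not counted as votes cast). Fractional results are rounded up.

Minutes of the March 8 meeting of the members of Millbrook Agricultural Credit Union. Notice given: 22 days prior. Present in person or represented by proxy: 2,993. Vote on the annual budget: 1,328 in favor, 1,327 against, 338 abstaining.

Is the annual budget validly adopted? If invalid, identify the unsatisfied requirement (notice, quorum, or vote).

Invalid — quorum requirement not satisfied.

Notice: 22 days given; 21 required. Satisfied.
Quorum: 50% of 5,990 = 2,995; 2,993 present. Not satisfied.
Vote: requires a majority of the votes cast (2,993 − 338 abstaining = 2,655); a majority of 2655 is 1328, so 1,328 needed; 1,328 in favor. Satisfied.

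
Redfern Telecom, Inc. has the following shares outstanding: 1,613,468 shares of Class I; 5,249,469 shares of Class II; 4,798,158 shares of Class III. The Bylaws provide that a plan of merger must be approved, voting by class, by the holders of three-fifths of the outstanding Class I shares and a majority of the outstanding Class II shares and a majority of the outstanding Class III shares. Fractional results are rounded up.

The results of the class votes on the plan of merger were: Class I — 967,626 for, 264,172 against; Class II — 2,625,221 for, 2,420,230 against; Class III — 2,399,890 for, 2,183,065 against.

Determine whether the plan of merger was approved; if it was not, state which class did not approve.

Class I: 3/5 of 1613468 = 968080.80, rounded up to 968081; 968,081 required, 967,626 in favor — not approved.
Class II: a majority of 5249469 is 2624735; 2,624,735 required, 2,625,221 in favor — approved.
Class III: a majority of 4798158 is 2399080; 2,399,080 required, 2,399,890 in favor — approved.

Not approved — the Class I shares did not give the required vote.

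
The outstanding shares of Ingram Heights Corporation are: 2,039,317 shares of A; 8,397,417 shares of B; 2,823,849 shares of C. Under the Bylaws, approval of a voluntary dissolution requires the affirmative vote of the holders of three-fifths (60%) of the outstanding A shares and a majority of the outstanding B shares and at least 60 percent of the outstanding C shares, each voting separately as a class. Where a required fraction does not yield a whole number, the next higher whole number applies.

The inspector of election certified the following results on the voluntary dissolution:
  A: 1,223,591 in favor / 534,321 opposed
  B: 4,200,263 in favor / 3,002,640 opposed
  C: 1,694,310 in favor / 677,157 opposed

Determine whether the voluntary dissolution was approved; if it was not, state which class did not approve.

A: 3/5 of 2039317 = 1223590.20, rounded up to 1223591; 1,223,591 required, 1,223,591 in favor — approved.
B: a majority of 8397417 is 4198709; 4,198,709 required, 4,200,263 in favor — approved.
C: 3/5 of 2823849 = 1694309.40, rounded up to 1694310; 1,694,310 required, 1,694,310 in favor — approved.

Approved — every class gave the required vote.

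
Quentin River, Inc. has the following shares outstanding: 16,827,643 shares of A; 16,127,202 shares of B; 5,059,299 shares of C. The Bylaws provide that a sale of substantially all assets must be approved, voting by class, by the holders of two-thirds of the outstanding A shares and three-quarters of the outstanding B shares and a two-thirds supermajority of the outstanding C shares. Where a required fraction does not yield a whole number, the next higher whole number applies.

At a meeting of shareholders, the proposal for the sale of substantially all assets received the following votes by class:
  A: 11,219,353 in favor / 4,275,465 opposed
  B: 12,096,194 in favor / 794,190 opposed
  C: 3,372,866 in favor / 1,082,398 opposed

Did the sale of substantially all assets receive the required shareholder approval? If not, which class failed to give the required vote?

A: 2/3 of 16827643 = 11218428.67, rounded up to 11218429; 11,218,429 required, 11,219,353 in favor — approved.
B: 3/4 of 16127202 = 12095401.50, rounded up to 12095402; 12,095,402 required, 12,096,194 in favor — approved.
C: 2/3 of 5059299 = 3372866; 3,372,866 required, 3,372,866 in favor — approved.

Approved — every class gave the required vote.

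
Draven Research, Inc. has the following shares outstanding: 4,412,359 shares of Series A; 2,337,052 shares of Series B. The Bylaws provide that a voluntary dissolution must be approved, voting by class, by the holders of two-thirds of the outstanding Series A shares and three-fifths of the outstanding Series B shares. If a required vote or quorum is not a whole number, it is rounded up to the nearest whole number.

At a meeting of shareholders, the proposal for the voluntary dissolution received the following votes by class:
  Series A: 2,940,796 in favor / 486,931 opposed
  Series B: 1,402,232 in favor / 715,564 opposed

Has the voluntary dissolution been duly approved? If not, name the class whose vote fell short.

Not approved — the Series A shares did not give the required vote.

Series A: 2/3 of 4412359 = 2941572.67, rounded up to 2941573; 2,941,573 required, 2,940,796 in favor — not approved.
Series B: 3/5 of 2337052 = 1402231.20, rounded up to 1402232; 1,402,232 required, 1,402,232 in favor — approved.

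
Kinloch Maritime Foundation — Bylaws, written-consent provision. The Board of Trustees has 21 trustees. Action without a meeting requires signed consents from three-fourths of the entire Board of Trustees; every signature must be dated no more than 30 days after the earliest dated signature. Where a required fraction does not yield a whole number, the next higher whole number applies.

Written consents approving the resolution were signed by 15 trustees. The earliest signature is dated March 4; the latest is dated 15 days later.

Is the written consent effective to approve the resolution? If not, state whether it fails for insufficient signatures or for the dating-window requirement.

Signatures required: three-fourths of 21 — 3/4 of 21 = 15.75, rounded up to 16, so 16 needed; 15 signed. Insufficient.
Dating window: the latest signature is 15 days after the earliest; the limit is 30 days. Within the window.

Not effective — insufficient signatures.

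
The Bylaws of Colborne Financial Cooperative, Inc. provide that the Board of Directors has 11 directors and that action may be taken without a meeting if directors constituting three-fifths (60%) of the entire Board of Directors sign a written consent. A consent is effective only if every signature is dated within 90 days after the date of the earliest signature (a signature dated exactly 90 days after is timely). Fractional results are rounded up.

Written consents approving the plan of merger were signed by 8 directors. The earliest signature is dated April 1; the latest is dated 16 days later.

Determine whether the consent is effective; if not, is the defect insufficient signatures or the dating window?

Signatures required: three-fifths (60%) of 11 — 3/5 of 11 = 6.60, rounded up to 7, so 7 needed; 8 signed. Sufficient.
Dating window: the latest signature is 16 days after the earliest; the limit is 90 days. Within the window.

Effective — both the signature and dating-window requirements are satisfied.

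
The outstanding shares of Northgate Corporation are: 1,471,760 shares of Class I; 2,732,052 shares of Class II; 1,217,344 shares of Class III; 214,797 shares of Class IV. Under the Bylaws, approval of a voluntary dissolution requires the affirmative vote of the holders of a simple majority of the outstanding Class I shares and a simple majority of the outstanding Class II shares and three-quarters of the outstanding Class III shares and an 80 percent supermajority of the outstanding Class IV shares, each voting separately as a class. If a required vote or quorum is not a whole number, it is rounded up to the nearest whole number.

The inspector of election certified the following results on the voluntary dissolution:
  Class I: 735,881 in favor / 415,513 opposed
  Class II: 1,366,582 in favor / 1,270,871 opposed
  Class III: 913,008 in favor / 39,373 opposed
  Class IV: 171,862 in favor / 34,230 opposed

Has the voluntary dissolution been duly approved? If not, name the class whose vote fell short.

Approved — every class gave the required vote.

Class I: a majority of 1471760 is 735881; 735,881 required, 735,881 in favor — approved.
Class II: a majority of 2732052 is 1366027; 1,366,027 required, 1,366,582 in favor — approved.
Class III: 3/4 of 1217344 = 913008; 913,008 required, 913,008 in favor — approved.
Class IV: 4/5 of 214797 = 171837.60, rounded up to 171838; 171,838 required, 171,862 in favor — approved.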